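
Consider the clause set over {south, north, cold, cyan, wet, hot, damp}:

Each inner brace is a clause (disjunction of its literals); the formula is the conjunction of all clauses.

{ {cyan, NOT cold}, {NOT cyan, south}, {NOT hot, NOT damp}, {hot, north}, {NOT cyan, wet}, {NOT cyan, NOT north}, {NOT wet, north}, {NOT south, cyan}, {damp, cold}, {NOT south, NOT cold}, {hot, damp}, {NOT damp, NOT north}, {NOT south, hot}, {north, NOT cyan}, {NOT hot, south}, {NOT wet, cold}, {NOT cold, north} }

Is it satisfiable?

No, unsatisfiable

Suppose cyan = true.
(south) alone gives south = true.
(wet) alone gives wet = true.
(NOT north) alone gives north = false.
Now (north) is unsatisfied and unit — conflict.
Backtrack on cyan: now try cyan = false.
(NOT cold) alone gives cold = false.
(NOT south) alone gives south = false.
(damp) alone gives damp = true.
(NOT hot) alone gives hot = false.
(north) alone gives north = true.
Now (NOT north) is unsatisfied and unit — conflict.
Neither cyan = true nor cyan = false works.
No assignment satisfies every clause.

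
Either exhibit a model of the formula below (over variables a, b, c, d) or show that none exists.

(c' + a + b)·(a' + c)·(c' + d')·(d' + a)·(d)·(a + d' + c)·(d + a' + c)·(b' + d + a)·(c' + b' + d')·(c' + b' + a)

The clause (d) is unit, so d = 1.
The clause (c') is unit, so c = 0.
The clause (a') is unit, so a = 0.
But (a) is also a unit clause — contradiction.

UNSATISFIABLE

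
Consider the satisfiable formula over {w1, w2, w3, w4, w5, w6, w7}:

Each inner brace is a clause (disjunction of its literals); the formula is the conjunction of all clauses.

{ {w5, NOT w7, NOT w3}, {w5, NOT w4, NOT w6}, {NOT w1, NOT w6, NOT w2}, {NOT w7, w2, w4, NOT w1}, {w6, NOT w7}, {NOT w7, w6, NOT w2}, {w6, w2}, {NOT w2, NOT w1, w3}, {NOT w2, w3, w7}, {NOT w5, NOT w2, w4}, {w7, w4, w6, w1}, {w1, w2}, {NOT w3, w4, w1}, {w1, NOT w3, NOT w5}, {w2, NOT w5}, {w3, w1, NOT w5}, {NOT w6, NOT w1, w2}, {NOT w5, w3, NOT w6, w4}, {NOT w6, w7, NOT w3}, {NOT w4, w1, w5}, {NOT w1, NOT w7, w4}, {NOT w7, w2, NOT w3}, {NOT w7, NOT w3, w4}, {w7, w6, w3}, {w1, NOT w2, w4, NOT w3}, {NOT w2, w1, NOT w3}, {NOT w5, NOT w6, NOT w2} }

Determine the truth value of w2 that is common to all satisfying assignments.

True

Suppose w2 = false.
Unit clause (w6) forces w6 = true.
Unit clause (w1) forces w1 = true.
But (NOT w1) is also a unit clause — contradiction.
So every satisfying assignment has w2 = True.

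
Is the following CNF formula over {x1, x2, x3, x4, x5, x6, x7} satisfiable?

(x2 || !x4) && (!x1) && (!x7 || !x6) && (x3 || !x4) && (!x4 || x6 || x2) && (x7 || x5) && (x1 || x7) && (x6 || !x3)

From the singleton clause (!x1), x1 = false.
From the singleton clause (x7), x7 = true.
From the singleton clause (!x6), x6 = false.
From the singleton clause (!x3), x3 = false.
From the singleton clause (!x4), x4 = false.
No clause remains; x2, x5 are free.
A satisfying assignment: x1 ↦ false; x2 ↦ false; x3 ↦ false; x4 ↦ false; x5 ↦ true; x6 ↦ false; x7 ↦ true.

Yes, satisfiable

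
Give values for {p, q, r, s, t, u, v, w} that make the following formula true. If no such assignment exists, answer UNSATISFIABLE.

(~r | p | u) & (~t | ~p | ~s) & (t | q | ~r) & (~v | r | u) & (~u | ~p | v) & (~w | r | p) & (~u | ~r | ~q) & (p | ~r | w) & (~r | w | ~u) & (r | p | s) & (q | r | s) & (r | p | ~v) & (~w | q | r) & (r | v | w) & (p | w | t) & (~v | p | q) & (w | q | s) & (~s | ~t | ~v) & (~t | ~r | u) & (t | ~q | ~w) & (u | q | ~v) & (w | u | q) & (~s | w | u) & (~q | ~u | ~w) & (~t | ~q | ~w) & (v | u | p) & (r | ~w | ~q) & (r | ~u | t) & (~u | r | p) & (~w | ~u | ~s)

p ↦ 1; q ↦ 1; r ↦ 1; s ↦ 0; t ↦ 0; u ↦ 0; v ↦ 0; w ↦ 0

Try r = 1.
Try p = 1.
Try t = 0.
Unit clause (q) forces q = 1.
Unit clause (~u) forces u = 0.
Unit clause (~w) forces w = 0.
Unit clause (~s) forces s = 0.
All clauses hold; v can take either value.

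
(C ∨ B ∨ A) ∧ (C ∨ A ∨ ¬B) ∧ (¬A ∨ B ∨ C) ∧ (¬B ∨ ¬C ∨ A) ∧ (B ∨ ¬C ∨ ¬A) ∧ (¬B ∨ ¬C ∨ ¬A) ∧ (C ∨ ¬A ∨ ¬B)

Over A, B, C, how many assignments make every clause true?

There are 2^3 = 8 truth assignments over (A, B, C).
Check each against the 7 clauses (columns in the order A, B, C):
  F F F  ✗ fails (C ∨ B ∨ A)
  F F T  ✓ satisfies all
  F T F  ✗ fails (C ∨ A ∨ ¬B)
  F T T  ✗ fails (¬B ∨ ¬C ∨ A)
  T F F  ✗ fails (¬A ∨ B ∨ C)
  T F T  ✗ fails (B ∨ ¬C ∨ ¬A)
  T T F  ✗ fails (C ∨ ¬A ∨ ¬B)
  T T T  ✗ fails (¬B ∨ ¬C ∨ ¬A)
1 of the 8 rows is a model.

1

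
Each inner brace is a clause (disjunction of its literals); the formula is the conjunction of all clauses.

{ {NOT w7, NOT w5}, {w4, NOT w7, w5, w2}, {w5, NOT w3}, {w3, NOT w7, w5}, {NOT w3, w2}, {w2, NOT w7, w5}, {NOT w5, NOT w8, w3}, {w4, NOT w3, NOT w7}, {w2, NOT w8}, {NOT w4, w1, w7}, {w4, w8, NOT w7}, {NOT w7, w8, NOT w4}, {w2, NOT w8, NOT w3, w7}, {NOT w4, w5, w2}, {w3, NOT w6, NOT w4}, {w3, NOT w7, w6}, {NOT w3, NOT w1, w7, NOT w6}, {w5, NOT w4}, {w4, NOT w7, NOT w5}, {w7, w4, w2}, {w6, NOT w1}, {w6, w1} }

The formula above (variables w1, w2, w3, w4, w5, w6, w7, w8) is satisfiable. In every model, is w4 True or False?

False

Suppose w4 = true.
The clause (w5) is unit, so w5 = true.
The clause (NOT w7) is unit, so w7 = false.
The clause (w1) is unit, so w1 = true.
The clause (w6) is unit, so w6 = true.
The clause (w3) is unit, so w3 = true.
But (NOT w3) is also a unit clause — contradiction.
So every satisfying assignment has w4 = False.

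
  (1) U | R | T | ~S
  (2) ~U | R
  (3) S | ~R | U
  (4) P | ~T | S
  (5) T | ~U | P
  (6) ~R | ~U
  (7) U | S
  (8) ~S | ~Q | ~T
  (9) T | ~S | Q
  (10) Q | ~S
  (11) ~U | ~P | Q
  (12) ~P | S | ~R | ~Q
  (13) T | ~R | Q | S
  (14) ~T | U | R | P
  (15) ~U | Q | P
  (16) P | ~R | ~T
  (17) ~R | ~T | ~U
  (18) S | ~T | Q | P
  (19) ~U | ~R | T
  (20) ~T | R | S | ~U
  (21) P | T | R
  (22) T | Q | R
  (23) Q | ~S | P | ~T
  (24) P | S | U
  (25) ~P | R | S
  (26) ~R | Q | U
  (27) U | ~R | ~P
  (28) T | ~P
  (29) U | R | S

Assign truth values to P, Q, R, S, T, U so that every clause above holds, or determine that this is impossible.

Case U = 0:
(S) alone gives S = 1.
(Q) alone gives Q = 1.
(~T) alone gives T = 0.
(R) alone gives R = 1.
(~P) alone gives P = 0.
This assignment satisfies each clause.

P: 0; Q: 1; R: 1; S: 1; T: 0; U: 0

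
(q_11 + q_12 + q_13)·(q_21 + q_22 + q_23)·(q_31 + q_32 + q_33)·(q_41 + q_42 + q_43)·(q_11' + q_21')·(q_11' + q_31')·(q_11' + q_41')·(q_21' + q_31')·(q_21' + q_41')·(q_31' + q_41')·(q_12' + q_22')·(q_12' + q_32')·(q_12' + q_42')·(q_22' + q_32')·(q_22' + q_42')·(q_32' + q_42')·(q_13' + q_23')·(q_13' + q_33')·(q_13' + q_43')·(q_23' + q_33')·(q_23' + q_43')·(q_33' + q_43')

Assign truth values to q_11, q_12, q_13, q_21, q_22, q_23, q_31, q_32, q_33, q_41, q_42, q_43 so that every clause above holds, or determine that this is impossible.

Branch on q_11: set q_11 = 0.
Branch on q_12: set q_12 = 1.
From the singleton clause (q_22'), q_22 = 0.
From the singleton clause (q_32'), q_32 = 0.
From the singleton clause (q_42'), q_42 = 0.
Branch on q_21: set q_21 = 1.
From the singleton clause (q_31'), q_31 = 0.
From the singleton clause (q_33), q_33 = 1.
From the singleton clause (q_41'), q_41 = 0.
From the singleton clause (q_43), q_43 = 1.
But (q_43') is also a unit clause — contradiction.
So q_21 must be the other value — set q_21 = 0.
From the singleton clause (q_23), q_23 = 1.
From the singleton clause (q_13'), q_13 = 0.
From the singleton clause (q_33'), q_33 = 0.
From the singleton clause (q_31), q_31 = 1.
From the singleton clause (q_41'), q_41 = 0.
From the singleton clause (q_43), q_43 = 1.
But (q_43') is also a unit clause — contradiction.
Neither q_21 = 1 nor q_21 = 0 works.
So q_12 must be the other value — set q_12 = 0.
From the singleton clause (q_13), q_13 = 1.
From the singleton clause (q_23'), q_23 = 0.
From the singleton clause (q_33'), q_33 = 0.
From the singleton clause (q_43'), q_43 = 0.
Branch on q_21: set q_21 = 1.
From the singleton clause (q_31'), q_31 = 0.
From the singleton clause (q_32), q_32 = 1.
From the singleton clause (q_41'), q_41 = 0.
From the singleton clause (q_42), q_42 = 1.
But (q_42') is also a unit clause — contradiction.
So q_21 must be the other value — set q_21 = 0.
From the singleton clause (q_22), q_22 = 1.
From the singleton clause (q_32'), q_32 = 0.
From the singleton clause (q_31), q_31 = 1.
From the singleton clause (q_41'), q_41 = 0.
From the singleton clause (q_42), q_42 = 1.
But (q_42') is also a unit clause — contradiction.
Neither q_21 = 1 nor q_21 = 0 works.
Neither q_12 = 1 nor q_12 = 0 works.
So q_11 must be the other value — set q_11 = 1.
From the singleton clause (q_21'), q_21 = 0.
From the singleton clause (q_31'), q_31 = 0.
From the singleton clause (q_41'), q_41 = 0.
Branch on q_22: set q_22 = 1.
From the singleton clause (q_12'), q_12 = 0.
From the singleton clause (q_32'), q_32 = 0.
From the singleton clause (q_33), q_33 = 1.
From the singleton clause (q_42'), q_42 = 0.
From the singleton clause (q_43), q_43 = 1.
But (q_43') is also a unit clause — contradiction.
So q_22 must be the other value — set q_22 = 0.
From the singleton clause (q_23), q_23 = 1.
From the singleton clause (q_13'), q_13 = 0.
From the singleton clause (q_33'), q_33 = 0.
From the singleton clause (q_32), q_32 = 1.
From the singleton clause (q_12'), q_12 = 0.
From the singleton clause (q_42'), q_42 = 0.
From the singleton clause (q_43), q_43 = 1.
But (q_43') is also a unit clause — contradiction.
Neither q_22 = 1 nor q_22 = 0 works.
Neither q_11 = 1 nor q_11 = 0 works.

UNSATISFIABLE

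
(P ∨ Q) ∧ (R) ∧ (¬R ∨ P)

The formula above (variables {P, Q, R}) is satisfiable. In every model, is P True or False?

Suppose P = False.
Unit clause (Q) forces Q = True.
Unit clause (R) forces R = True.
That conflicts with the unit clause (¬R).
So every satisfying assignment has P = True.

True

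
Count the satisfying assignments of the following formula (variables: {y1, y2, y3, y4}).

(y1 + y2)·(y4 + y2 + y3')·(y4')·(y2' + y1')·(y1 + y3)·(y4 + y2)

There are 2^4 = 16 truth assignments over (y1, y2, y3, y4).
Split on y2. With y2 = 1, the clauses containing y2 are satisfied and y2' drops from the rest; 1 of the 2^3 = 8 assignments to the other variables satisfy what remains.
With y2 = 0, by the same count on the reduced clause set, 0 assignments work.
(One model: y1=F, y2=T, y3=T, y4=F.)
Total: 1 + 0 = 1.

1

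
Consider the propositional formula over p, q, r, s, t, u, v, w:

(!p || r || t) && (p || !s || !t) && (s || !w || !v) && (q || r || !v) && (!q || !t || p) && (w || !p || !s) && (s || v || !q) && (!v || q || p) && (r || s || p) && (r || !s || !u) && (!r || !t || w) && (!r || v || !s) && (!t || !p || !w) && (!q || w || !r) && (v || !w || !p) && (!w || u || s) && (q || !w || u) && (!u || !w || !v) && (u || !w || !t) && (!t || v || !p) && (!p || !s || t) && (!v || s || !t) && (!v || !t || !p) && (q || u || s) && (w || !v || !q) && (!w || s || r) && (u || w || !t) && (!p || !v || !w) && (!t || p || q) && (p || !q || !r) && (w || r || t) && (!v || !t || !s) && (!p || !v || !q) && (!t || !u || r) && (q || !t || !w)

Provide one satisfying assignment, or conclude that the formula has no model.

p: false, q: false, r: true, s: false, t: false, u: true, v: false, w: false

Branch on p: set p = false.
Branch on s: set s = false.
Unit clause (r) forces r = true.
Unit clause (!q) forces q = false.
Unit clause (!v) forces v = false.
Unit clause (u) forces u = true.
Unit clause (!t) forces t = false.
All clauses hold; w can take either value.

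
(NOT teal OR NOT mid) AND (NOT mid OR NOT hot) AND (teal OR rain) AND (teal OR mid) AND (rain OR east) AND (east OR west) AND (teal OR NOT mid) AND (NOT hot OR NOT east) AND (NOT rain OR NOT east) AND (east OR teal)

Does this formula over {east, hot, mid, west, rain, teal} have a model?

Yes, satisfiable

Suppose teal = true.
(NOT mid) alone gives mid = false.
Suppose rain = true.
(NOT east) alone gives east = false.
(west) alone gives west = true.
Every clause is now satisfied; hot is unconstrained.
A satisfying assignment: east ↦ false,  hot ↦ true,  mid ↦ false,  west ↦ true,  rain ↦ true,  teal ↦ true.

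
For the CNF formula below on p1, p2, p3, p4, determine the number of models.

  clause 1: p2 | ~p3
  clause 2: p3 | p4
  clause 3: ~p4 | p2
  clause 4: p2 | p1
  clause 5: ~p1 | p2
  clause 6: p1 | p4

5

There are 2^4 = 16 truth assignments over (p1, p2, p3, p4).
Split on p1. With p1 = 1, the clauses containing p1 are satisfied and ~p1 drops from the rest; 3 of the 2^3 = 8 assignments to the other variables satisfy what remains.
With p1 = 0, by the same count on the reduced clause set, 2 assignments work.
Total: 3 + 2 = 5.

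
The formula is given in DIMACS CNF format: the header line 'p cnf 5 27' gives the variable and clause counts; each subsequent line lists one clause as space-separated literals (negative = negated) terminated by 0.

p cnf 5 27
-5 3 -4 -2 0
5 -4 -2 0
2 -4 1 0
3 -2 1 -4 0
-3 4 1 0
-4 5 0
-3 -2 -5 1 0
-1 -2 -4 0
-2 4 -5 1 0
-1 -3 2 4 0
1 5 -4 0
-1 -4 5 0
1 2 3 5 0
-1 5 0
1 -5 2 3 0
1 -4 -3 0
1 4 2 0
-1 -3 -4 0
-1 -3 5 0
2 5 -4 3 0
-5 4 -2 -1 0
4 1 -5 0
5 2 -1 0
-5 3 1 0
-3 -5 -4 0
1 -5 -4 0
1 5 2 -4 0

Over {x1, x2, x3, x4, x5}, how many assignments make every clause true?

There are 2^5 = 32 truth assignments over (x1, x2, x3, x4, x5).
Split on x1. With x1 = True, the clauses containing x1 are satisfied and ¬x1 drops from the rest; 2 of the 2^4 = 16 assignments to the other variables satisfy what remains.
With x1 = False, by the same count on the reduced clause set, 1 assignment works.
(One model: x1=F, x2=T, x3=F, x4=F, x5=F.)
Total: 2 + 1 = 3.

3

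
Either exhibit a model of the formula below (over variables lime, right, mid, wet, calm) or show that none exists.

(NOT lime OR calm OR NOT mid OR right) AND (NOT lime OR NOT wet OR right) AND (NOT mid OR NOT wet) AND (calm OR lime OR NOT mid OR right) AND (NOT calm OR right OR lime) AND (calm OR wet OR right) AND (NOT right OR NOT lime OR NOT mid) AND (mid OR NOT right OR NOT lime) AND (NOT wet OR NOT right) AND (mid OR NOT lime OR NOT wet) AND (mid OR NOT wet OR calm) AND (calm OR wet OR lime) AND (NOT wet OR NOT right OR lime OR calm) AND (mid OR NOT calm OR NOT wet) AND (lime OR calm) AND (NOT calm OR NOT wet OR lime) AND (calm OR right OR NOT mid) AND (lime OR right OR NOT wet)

lime: false,  right: true,  mid: true,  wet: false,  calm: true

Case mid = true:
From the singleton clause (NOT wet), wet = false.
Case calm = true:
Case right = true:
From the singleton clause (NOT lime), lime = false.
This assignment satisfies each clause.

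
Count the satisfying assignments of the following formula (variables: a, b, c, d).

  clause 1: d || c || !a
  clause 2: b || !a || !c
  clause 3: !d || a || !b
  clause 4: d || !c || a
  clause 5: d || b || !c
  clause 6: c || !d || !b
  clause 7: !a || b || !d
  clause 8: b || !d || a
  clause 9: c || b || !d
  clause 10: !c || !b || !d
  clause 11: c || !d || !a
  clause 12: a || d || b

There are 2^4 = 16 truth assignments over (a, b, c, d).
Check each against the 12 clauses (columns in the order a, b, c, d):
  F F F F  ✗ fails (a || d || b)
  F F F T  ✗ fails (b || !d || a)
  F F T F  ✗ fails (d || !c || a)
  F F T T  ✗ fails (b || !d || a)
  F T F F  ✓ satisfies all
  F T F T  ✗ fails (!d || a || !b)
  F T T F  ✗ fails (d || !c || a)
  F T T T  ✗ fails (!d || a || !b)
  T F F F  ✗ fails (d || c || !a)
  T F F T  ✗ fails (!a || b || !d)
  T F T F  ✗ fails (b || !a || !c)
  T F T T  ✗ fails (b || !a || !c)
  T T F F  ✗ fails (d || c || !a)
  T T F T  ✗ fails (c || !d || !b)
  T T T F  ✓ satisfies all
  T T T T  ✗ fails (!c || !b || !d)
2 of the 16 rows are models.

2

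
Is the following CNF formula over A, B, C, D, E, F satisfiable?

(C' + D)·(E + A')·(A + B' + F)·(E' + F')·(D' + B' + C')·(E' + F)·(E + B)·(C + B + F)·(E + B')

Suppose C = 0.
Suppose E = 1.
(F') alone gives F = 0.
Now (F) is unsatisfied and unit — conflict.
That branch fails; take E = 0 instead.
(A') alone gives A = 0.
(B) alone gives B = 1.
Now (B') is unsatisfied and unit — conflict.
Neither E = 1 nor E = 0 works.
That branch fails; take C = 1 instead.
(D) alone gives D = 1.
(B') alone gives B = 0.
(E) alone gives E = 1.
(F') alone gives F = 0.
Now (F) is unsatisfied and unit — conflict.
Neither C = 1 nor C = 0 works.
No assignment satisfies every clause.

Unsatisfiable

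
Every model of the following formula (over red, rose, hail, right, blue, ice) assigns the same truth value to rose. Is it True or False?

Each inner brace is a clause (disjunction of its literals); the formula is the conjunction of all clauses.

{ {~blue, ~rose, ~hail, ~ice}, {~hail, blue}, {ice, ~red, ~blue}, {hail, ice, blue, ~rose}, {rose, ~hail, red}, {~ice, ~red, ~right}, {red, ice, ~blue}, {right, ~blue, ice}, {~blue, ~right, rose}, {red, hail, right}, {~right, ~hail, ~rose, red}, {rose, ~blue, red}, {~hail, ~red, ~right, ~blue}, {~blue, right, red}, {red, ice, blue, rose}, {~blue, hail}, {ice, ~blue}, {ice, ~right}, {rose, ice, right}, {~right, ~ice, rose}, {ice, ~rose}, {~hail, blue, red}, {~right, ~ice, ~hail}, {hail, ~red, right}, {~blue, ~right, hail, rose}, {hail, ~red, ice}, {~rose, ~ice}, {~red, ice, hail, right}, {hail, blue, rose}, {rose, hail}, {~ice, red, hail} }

False

Suppose rose = 1.
From the singleton clause (ice), ice = 1.
Now (~ice) is unsatisfied and unit — conflict.
So every satisfying assignment has rose = False.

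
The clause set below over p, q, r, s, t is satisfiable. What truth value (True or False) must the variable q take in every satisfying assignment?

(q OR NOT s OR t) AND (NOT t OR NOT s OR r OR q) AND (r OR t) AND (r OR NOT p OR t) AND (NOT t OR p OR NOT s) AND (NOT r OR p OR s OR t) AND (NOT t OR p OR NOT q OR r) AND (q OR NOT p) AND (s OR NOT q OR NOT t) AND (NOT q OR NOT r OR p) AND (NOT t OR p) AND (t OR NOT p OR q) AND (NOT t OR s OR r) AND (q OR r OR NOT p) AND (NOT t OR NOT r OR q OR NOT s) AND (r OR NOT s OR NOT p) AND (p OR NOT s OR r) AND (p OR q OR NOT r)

True

Suppose q = false.
(NOT p) alone gives p = false.
(NOT t) alone gives t = false.
(NOT s) alone gives s = false.
(r) alone gives r = true.
But (NOT r) is also a unit clause — contradiction.
So every satisfying assignment has q = True.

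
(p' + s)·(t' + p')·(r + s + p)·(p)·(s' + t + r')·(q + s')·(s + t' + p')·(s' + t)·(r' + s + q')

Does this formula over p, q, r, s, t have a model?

No

Unit clause (p) forces p = 1.
Unit clause (s) forces s = 1.
Unit clause (t') forces t = 0.
But (t) is also a unit clause — contradiction.
No assignment satisfies every clause.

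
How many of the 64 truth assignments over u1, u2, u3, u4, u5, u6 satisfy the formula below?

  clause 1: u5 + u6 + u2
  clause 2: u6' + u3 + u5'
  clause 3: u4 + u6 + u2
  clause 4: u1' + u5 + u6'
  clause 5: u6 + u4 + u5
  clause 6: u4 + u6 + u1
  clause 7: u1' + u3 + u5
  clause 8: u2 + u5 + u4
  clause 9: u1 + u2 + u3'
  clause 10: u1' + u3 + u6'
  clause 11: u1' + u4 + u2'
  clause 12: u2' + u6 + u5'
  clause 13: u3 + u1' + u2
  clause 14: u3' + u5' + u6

14

There are 2^6 = 64 truth assignments over (u1, u2, u3, u4, u5, u6).
Split on u1. With u1 = 1, the clauses containing u1 are satisfied and u1' drops from the rest; 4 of the 2^5 = 32 assignments to the other variables satisfy what remains.
With u1 = 0, by the same count on the reduced clause set, 10 assignments work.
Total: 4 + 10 = 14.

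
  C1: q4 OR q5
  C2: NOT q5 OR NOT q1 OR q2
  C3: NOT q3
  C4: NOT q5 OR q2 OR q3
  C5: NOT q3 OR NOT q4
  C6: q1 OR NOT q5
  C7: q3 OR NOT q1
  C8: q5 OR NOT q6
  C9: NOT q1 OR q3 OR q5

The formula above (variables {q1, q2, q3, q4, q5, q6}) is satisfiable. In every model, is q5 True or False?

Suppose q5 = true.
From the singleton clause (NOT q3), q3 = false.
From the singleton clause (q2), q2 = true.
From the singleton clause (q1), q1 = true.
That conflicts with the unit clause (NOT q1).
So every satisfying assignment has q5 = False.

False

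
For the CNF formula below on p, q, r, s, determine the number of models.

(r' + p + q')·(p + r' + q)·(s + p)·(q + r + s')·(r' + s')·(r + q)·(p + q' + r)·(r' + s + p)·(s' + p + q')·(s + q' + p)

4

There are 2^4 = 16 truth assignments over (p, q, r, s).
Check each against the 10 clauses (columns in the order p, q, r, s):
  F F F F  ✗ fails (s + p)
  F F F T  ✗ fails (q + r + s')
  F F T F  ✗ fails (p + r' + q)
  F F T T  ✗ fails (p + r' + q)
  F T F F  ✗ fails (s + p)
  F T F T  ✗ fails (p + q' + r)
  F T T F  ✗ fails (r' + p + q')
  F T T T  ✗ fails (r' + p + q')
  T F F F  ✗ fails (r + q)
  T F F T  ✗ fails (q + r + s')
  T F T F  ✓ satisfies all
  T F T T  ✗ fails (r' + s')
  T T F F  ✓ satisfies all
  T T F T  ✓ satisfies all
  T T T F  ✓ satisfies all
  T T T T  ✗ fails (r' + s')
4 of the 16 rows are models.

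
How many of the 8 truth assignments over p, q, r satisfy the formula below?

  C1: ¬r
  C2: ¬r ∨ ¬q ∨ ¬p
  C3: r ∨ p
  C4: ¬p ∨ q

1

There are 2^3 = 8 truth assignments over (p, q, r).
Check each against the 4 clauses (columns in the order p, q, r):
  F F F  ✗ fails (r ∨ p)
  F F T  ✗ fails (¬r)
  F T F  ✗ fails (r ∨ p)
  F T T  ✗ fails (¬r)
  T F F  ✗ fails (¬p ∨ q)
  T F T  ✗ fails (¬r)
  T T F  ✓ satisfies all
  T T T  ✗ fails (¬r)
1 of the 8 rows is a model.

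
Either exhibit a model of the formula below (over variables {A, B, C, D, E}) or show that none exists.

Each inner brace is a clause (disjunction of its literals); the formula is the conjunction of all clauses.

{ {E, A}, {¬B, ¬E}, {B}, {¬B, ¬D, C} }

From the singleton clause (B), B = True.
From the singleton clause (¬E), E = False.
From the singleton clause (A), A = True.
Try D = False.
All clauses hold; C can take either value.

A: True; B: True; C: True; D: False; E: False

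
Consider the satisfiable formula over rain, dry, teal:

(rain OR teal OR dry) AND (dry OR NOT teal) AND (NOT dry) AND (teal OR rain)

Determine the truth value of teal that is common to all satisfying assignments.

Suppose teal = true.
The clause (dry) is unit, so dry = true.
But (NOT dry) is also a unit clause — contradiction.
So every satisfying assignment has teal = False.

False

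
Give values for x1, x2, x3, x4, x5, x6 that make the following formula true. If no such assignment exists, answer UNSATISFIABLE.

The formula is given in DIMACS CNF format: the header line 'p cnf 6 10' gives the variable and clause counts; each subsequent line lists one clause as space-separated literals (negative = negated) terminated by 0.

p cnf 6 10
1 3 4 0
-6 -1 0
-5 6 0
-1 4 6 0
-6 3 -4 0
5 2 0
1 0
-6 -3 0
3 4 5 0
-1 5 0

UNSATISFIABLE

Unit clause (x1) forces x1 = True.
Unit clause (¬x6) forces x6 = False.
Unit clause (¬x5) forces x5 = False.
Now (x5) is unsatisfied and unit — conflict.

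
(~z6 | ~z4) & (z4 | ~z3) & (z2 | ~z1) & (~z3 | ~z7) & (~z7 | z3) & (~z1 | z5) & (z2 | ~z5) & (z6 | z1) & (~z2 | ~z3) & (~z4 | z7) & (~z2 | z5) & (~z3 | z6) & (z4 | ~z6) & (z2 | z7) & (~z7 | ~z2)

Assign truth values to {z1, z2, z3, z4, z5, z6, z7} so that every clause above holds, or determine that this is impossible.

Branch on z6: set z6 = 0.
Unit clause (z1) forces z1 = 1.
Unit clause (z2) forces z2 = 1.
Unit clause (z5) forces z5 = 1.
Unit clause (~z3) forces z3 = 0.
Unit clause (~z7) forces z7 = 0.
Unit clause (~z4) forces z4 = 0.
Every clause now holds.

z1=1,  z2=1,  z3=0,  z4=0,  z5=1,  z6=0,  z7=0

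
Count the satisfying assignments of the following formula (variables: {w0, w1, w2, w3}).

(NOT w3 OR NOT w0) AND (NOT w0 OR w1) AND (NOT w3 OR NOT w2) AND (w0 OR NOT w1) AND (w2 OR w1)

3

There are 2^4 = 16 truth assignments over (w0, w1, w2, w3).
Check each against the 5 clauses (columns in the order w0, w1, w2, w3):
  F F F F  ✗ fails (w2 OR w1)
  F F F T  ✗ fails (w2 OR w1)
  F F T F  ✓ satisfies all
  F F T T  ✗ fails (NOT w3 OR NOT w2)
  F T F F  ✗ fails (w0 OR NOT w1)
  F T F T  ✗ fails (w0 OR NOT w1)
  F T T F  ✗ fails (w0 OR NOT w1)
  F T T T  ✗ fails (NOT w3 OR NOT w2)
  T F F F  ✗ fails (NOT w0 OR w1)
  T F F T  ✗ fails (NOT w3 OR NOT w0)
  T F T F  ✗ fails (NOT w0 OR w1)
  T F T T  ✗ fails (NOT w3 OR NOT w0)
  T T F F  ✓ satisfies all
  T T F T  ✗ fails (NOT w3 OR NOT w0)
  T T T F  ✓ satisfies all
  T T T T  ✗ fails (NOT w3 OR NOT w0)
3 of the 16 rows are models.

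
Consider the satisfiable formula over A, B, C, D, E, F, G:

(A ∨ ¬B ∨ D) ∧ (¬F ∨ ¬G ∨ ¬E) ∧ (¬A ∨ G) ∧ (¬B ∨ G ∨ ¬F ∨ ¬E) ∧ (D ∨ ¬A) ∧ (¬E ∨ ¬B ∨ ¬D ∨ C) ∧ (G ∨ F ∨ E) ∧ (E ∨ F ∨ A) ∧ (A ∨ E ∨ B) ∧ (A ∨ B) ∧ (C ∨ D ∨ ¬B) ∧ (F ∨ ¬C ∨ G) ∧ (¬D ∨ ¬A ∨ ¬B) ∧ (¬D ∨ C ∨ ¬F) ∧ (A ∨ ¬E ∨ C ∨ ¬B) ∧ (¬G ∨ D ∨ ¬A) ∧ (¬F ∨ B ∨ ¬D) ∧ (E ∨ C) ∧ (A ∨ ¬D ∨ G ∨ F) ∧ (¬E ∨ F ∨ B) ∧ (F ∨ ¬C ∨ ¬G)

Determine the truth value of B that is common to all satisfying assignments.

Suppose B = False.
From the singleton clause (A), A = True.
From the singleton clause (G), G = True.
From the singleton clause (D), D = True.
From the singleton clause (¬F), F = False.
From the singleton clause (¬E), E = False.
From the singleton clause (C), C = True.
But (¬C) is also a unit clause — contradiction.
So every satisfying assignment has B = True.

True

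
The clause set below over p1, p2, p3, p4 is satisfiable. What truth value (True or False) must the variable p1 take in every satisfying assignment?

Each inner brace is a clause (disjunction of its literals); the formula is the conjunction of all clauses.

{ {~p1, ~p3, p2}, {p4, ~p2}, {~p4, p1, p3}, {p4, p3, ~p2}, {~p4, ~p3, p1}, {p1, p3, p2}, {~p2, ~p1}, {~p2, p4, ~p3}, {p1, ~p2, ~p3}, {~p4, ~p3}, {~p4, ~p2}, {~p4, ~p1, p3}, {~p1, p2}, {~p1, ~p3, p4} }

Suppose p1 = 1.
Unit clause (~p2) forces p2 = 0.
But (p2) is also a unit clause — contradiction.
So every satisfying assignment has p1 = False.

False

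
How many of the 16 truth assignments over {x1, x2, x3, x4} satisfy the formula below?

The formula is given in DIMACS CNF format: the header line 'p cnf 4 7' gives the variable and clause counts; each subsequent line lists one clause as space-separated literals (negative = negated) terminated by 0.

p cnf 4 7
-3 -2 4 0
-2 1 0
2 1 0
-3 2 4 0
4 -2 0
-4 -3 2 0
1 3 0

There are 2^4 = 16 truth assignments over (x1, x2, x3, x4).
Check each against the 7 clauses (columns in the order x1, x2, x3, x4):
  F F F F  ✗ fails (x2 ∨ x1)
  F F F T  ✗ fails (x2 ∨ x1)
  F F T F  ✗ fails (x2 ∨ x1)
  F F T T  ✗ fails (x2 ∨ x1)
  F T F F  ✗ fails (¬x2 ∨ x1)
  F T F T  ✗ fails (¬x2 ∨ x1)
  F T T F  ✗ fails (¬x3 ∨ ¬x2 ∨ x4)
  F T T T  ✗ fails (¬x2 ∨ x1)
  T F F F  ✓ satisfies all
  T F F T  ✓ satisfies all
  T F T F  ✗ fails (¬x3 ∨ x2 ∨ x4)
  T F T T  ✗ fails (¬x4 ∨ ¬x3 ∨ x2)
  T T F F  ✗ fails (x4 ∨ ¬x2)
  T T F T  ✓ satisfies all
  T T T F  ✗ fails (¬x3 ∨ ¬x2 ∨ x4)
  T T T T  ✓ satisfies all
4 of the 16 rows are models.

4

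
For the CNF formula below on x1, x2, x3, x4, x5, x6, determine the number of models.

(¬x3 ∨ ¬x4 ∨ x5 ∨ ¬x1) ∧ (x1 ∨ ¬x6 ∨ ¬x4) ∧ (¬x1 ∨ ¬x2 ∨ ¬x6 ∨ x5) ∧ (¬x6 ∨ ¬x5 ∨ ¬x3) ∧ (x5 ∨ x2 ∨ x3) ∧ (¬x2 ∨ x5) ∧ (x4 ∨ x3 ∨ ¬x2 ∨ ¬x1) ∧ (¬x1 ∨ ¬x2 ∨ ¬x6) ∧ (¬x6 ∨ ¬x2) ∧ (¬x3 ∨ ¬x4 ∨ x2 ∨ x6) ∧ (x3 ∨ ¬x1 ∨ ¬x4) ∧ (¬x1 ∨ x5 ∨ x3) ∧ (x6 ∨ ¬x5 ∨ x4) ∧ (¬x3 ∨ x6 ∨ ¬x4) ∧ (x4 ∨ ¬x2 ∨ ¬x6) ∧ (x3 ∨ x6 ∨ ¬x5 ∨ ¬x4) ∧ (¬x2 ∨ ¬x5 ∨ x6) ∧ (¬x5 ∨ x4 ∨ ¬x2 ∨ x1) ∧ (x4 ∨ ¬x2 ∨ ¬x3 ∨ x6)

There are 2^6 = 64 truth assignments over (x1, x2, x3, x4, x5, x6).
Split on x4. With x4 = True, the clauses containing x4 are satisfied and ¬x4 drops from the rest; 0 of the 2^5 = 32 assignments to the other variables satisfy what remains.
With x4 = False, by the same count on the reduced clause set, 6 assignments work.
(One model: x1=F, x2=F, x3=F, x4=F, x5=T, x6=T.)
Total: 0 + 6 = 6.

6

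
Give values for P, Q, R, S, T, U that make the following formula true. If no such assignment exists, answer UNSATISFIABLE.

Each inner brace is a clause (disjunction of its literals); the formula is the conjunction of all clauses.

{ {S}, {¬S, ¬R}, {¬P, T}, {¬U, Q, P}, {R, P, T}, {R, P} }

(S) alone gives S = True.
(¬R) alone gives R = False.
(P) alone gives P = True.
(T) alone gives T = True.
Every clause is now satisfied; Q, U are unconstrained.

P ↦ True; Q ↦ False; R ↦ False; S ↦ True; T ↦ True; U ↦ False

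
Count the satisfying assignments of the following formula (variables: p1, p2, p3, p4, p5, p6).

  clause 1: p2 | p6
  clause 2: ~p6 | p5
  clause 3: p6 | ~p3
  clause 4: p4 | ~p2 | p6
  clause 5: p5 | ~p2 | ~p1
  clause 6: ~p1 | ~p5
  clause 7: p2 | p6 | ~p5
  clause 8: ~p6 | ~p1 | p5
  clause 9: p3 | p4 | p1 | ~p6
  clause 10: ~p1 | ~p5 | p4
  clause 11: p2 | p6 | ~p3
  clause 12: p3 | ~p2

5

There are 2^6 = 64 truth assignments over (p1, p2, p3, p4, p5, p6).
Split on p3. With p3 = 1, the clauses containing p3 are satisfied and ~p3 drops from the rest; 4 of the 2^5 = 32 assignments to the other variables satisfy what remains.
With p3 = 0, by the same count on the reduced clause set, 1 assignment works.
(One model: p1=F, p2=F, p3=F, p4=T, p5=T, p6=T.)
Total: 4 + 1 = 5.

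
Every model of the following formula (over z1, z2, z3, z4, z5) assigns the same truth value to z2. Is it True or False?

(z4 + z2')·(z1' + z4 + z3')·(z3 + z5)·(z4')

False

Suppose z2 = 1.
(z4) alone gives z4 = 1.
That conflicts with the unit clause (z4').
So every satisfying assignment has z2 = False.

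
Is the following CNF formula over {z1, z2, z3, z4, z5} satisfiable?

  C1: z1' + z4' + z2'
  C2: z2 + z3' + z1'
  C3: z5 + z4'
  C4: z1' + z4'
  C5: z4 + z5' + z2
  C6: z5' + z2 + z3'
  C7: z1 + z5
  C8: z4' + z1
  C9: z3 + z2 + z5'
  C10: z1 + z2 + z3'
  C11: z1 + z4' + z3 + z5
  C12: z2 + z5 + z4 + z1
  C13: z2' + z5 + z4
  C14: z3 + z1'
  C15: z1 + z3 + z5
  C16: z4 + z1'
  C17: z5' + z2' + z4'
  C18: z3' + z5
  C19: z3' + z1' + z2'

Try z5 = 1.
Try z1 = 0.
(z4') alone gives z4 = 0.
(z2) alone gives z2 = 1.
All clauses hold; z3 can take either value.
A satisfying assignment: z1: 0; z2: 1; z3: 1; z4: 0; z5: 1.

Yes, satisfiable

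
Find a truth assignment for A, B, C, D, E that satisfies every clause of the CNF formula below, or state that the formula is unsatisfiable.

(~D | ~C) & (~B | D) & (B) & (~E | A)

A=1,  B=1,  C=0,  D=1,  E=0

(B) alone gives B = 1.
(D) alone gives D = 1.
(~C) alone gives C = 0.
Try E = 0.
No clause remains; A is free.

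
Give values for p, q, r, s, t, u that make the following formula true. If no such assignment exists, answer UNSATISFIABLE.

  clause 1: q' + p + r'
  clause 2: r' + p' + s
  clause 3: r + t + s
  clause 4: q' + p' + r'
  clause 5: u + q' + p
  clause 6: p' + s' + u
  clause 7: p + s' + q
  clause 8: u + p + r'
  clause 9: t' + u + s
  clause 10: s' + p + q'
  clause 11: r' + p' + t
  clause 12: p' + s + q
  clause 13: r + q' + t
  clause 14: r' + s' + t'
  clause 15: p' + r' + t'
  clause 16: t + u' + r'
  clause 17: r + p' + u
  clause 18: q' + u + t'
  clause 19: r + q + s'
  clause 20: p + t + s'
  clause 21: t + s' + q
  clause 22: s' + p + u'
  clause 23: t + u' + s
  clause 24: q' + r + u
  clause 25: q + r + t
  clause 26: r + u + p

Case q = 1:
Case p = 1:
From the singleton clause (r'), r = 0.
From the singleton clause (t), t = 1.
From the singleton clause (u), u = 1.
No clause remains; s is free.

p: 1, q: 1, r: 0, s: 0, t: 1, u: 1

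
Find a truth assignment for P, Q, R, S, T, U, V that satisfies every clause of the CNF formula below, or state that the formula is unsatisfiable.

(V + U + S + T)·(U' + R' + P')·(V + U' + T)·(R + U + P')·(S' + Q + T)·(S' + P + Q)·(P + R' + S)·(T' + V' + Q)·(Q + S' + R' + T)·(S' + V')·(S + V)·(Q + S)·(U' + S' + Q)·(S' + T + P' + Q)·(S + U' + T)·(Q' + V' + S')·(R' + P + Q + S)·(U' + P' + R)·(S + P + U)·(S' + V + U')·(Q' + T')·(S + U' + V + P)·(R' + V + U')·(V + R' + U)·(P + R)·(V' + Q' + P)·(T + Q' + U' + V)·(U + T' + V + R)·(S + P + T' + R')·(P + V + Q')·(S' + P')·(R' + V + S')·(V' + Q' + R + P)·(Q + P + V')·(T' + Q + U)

Try S = 0.
From the singleton clause (V), V = 1.
From the singleton clause (Q), Q = 1.
From the singleton clause (T'), T = 0.
From the singleton clause (U'), U = 0.
From the singleton clause (P), P = 1.
From the singleton clause (R), R = 1.
This assignment satisfies each clause.

P ↦ 1,  Q ↦ 1,  R ↦ 1,  S ↦ 0,  T ↦ 0,  U ↦ 0,  V ↦ 1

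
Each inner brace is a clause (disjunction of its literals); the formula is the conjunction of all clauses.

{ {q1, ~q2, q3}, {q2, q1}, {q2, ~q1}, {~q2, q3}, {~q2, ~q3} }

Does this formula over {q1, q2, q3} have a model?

No, unsatisfiable

Branch on q2: set q2 = 1.
(q3) alone gives q3 = 1.
But (~q3) is also a unit clause — contradiction.
So q2 must be the other value — set q2 = 0.
(q1) alone gives q1 = 1.
But (~q1) is also a unit clause — contradiction.
Both values of q2 lead to a conflict.
No assignment satisfies every clause.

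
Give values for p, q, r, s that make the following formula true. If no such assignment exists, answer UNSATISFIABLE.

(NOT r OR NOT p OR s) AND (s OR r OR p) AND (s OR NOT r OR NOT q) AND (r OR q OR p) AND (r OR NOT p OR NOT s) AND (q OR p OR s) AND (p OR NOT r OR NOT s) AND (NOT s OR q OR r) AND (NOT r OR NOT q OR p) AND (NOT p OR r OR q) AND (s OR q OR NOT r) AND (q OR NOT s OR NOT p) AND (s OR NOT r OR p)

Case r = true:
Case p = true:
From the singleton clause (s), s = true.
From the singleton clause (q), q = true.
Every clause now holds.

p ↦ true,  q ↦ true,  r ↦ true,  s ↦ true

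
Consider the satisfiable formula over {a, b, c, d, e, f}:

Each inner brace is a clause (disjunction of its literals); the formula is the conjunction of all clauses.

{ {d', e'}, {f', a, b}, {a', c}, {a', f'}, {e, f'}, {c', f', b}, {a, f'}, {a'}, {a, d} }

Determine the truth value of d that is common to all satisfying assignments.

True

Suppose d = 0.
(a') alone gives a = 0.
That conflicts with the unit clause (a).
So every satisfying assignment has d = True.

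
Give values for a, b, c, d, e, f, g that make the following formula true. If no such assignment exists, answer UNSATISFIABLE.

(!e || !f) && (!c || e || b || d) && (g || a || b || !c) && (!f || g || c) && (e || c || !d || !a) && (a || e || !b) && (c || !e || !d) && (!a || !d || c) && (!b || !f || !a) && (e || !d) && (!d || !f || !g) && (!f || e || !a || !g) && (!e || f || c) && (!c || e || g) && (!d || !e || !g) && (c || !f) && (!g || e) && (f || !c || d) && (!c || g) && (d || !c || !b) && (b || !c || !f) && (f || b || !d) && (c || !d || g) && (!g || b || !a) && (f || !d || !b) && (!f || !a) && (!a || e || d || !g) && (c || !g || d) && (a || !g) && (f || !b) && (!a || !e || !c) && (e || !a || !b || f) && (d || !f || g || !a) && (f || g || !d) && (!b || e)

a ↦ false, b ↦ false, c ↦ false, d ↦ false, e ↦ false, f ↦ false, g ↦ false

Branch on e: set e = false.
Unit clause (!d) forces d = false.
Unit clause (!g) forces g = false.
Unit clause (!c) forces c = false.
Unit clause (!f) forces f = false.
Unit clause (!b) forces b = false.
All clauses hold; a can take either value.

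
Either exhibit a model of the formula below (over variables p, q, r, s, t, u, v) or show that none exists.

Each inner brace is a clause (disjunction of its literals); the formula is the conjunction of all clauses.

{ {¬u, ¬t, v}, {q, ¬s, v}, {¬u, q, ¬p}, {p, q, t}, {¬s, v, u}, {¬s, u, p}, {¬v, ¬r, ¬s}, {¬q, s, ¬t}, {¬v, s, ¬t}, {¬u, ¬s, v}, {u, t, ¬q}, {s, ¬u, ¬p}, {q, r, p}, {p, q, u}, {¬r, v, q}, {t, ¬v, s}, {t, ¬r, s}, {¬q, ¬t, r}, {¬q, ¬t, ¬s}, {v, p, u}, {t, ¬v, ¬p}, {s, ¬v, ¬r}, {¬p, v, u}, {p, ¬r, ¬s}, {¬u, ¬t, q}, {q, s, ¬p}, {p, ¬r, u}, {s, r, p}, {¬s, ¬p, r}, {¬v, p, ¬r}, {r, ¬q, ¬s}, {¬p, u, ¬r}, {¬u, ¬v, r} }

Branch on u: set u = False.
Branch on s: set s = False.
Branch on q: set q = False.
Unit clause (p) forces p = True.
But (¬p) is also a unit clause — contradiction.
So q must be the other value — set q = True.
Unit clause (¬t) forces t = False.
But (t) is also a unit clause — contradiction.
Both values of q lead to a conflict.
So s must be the other value — set s = True.
Unit clause (v) forces v = True.
Unit clause (p) forces p = True.
Unit clause (¬r) forces r = False.
But (r) is also a unit clause — contradiction.
Both values of s lead to a conflict.
So u must be the other value — set u = True.
Branch on t: set t = False.
Branch on q: set q = True.
Branch on s: set s = False.
Unit clause (¬p) forces p = False.
Unit clause (¬v) forces v = False.
Unit clause (¬r) forces r = False.
But (r) is also a unit clause — contradiction.
So s must be the other value — set s = True.
Unit clause (v) forces v = True.
Unit clause (¬r) forces r = False.
But (r) is also a unit clause — contradiction.
Both values of s lead to a conflict.
So q must be the other value — set q = False.
Unit clause (¬p) forces p = False.
But (p) is also a unit clause — contradiction.
Both values of q lead to a conflict.
So t must be the other value — set t = True.
Unit clause (v) forces v = True.
Unit clause (s) forces s = True.
Unit clause (¬r) forces r = False.
But (r) is also a unit clause — contradiction.
Both values of t lead to a conflict.
Both values of u lead to a conflict.

UNSATISFIABLE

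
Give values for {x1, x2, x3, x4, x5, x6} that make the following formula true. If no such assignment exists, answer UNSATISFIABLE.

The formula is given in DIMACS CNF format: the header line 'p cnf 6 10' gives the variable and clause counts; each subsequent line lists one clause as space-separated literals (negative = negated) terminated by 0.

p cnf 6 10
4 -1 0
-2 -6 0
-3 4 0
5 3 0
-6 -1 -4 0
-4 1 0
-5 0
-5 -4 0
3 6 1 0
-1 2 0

(¬x5) alone gives x5 = False.
(x3) alone gives x3 = True.
(x4) alone gives x4 = True.
(x1) alone gives x1 = True.
(¬x6) alone gives x6 = False.
(x2) alone gives x2 = True.
All clauses are satisfied.

x1: True,  x2: True,  x3: True,  x4: True,  x5: False,  x6: False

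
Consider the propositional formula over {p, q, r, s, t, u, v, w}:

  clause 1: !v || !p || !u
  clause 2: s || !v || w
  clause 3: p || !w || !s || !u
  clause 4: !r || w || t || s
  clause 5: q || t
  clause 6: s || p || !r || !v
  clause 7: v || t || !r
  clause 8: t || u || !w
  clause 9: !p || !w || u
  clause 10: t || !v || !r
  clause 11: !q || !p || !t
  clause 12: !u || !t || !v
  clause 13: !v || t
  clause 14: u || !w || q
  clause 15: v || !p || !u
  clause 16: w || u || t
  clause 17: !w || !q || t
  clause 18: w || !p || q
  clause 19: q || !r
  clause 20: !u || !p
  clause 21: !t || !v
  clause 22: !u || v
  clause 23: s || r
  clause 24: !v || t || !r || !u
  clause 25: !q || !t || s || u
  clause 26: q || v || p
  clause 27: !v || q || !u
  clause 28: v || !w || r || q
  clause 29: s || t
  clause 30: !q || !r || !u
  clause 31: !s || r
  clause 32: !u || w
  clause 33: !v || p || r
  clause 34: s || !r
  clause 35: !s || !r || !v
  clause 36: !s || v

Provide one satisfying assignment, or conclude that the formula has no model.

Suppose q = true.
Suppose p = false.
Suppose v = false.
From the singleton clause (!u), u = false.
From the singleton clause (!s), s = false.
From the singleton clause (r), r = true.
Now (!r) is unsatisfied and unit — conflict.
That branch fails; take v = true instead.
From the singleton clause (t), t = true.
Now (!t) is unsatisfied and unit — conflict.
Both values of v lead to a conflict.
That branch fails; take p = true instead.
From the singleton clause (!t), t = false.
From the singleton clause (!v), v = false.
From the singleton clause (!r), r = false.
From the singleton clause (!u), u = false.
From the singleton clause (!w), w = false.
Now (w) is unsatisfied and unit — conflict.
Both values of p lead to a conflict.
That branch fails; take q = false instead.
From the singleton clause (t), t = true.
From the singleton clause (!r), r = false.
From the singleton clause (!v), v = false.
From the singleton clause (!u), u = false.
From the singleton clause (!w), w = false.
From the singleton clause (!p), p = false.
Now (p) is unsatisfied and unit — conflict.
Both values of q lead to a conflict.

UNSATISFIABLE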